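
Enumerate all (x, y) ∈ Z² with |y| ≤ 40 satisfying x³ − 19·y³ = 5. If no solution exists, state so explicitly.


The equation is x³ - 19y³ = 5. For fixed y, x³ = 19·y³ + 5, so a solution requires the RHS to be a perfect cube.
Strategy: iterate y from -40 to 40, compute RHS = 19·y³ + 5, and check whether it is a (positive or negative) perfect cube.
Check small values of y:
  y = 0: RHS = 5 is not a perfect cube.
  y = 1: RHS = 24 is not a perfect cube.
  y = -1: RHS = -14 is not a perfect cube.
  y = 2: RHS = 157 is not a perfect cube.
  y = -2: RHS = -147 is not a perfect cube.
  y = 3: RHS = 518 is not a perfect cube.
  y = -3: RHS = -508 is not a perfect cube.
Continuing the search up to |y| = 40 finds no solutions either.
No (x, y) in the scanned range satisfies the equation.

No integer solutions with |y| ≤ 40.


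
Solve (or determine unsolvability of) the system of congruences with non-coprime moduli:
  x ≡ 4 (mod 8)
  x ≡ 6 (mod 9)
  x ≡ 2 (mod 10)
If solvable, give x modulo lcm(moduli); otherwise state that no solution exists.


Moduli 8, 9, 10 are not pairwise coprime, so CRT works modulo lcm(m_i) when all pairwise compatibility conditions hold.
Pairwise compatibility: gcd(m_i, m_j) must divide a_i - a_j for every pair.
Merge one congruence at a time:
  Start: x ≡ 4 (mod 8).
  Combine with x ≡ 6 (mod 9): gcd(8, 9) = 1; 6 - 4 = 2, which IS divisible by 1, so compatible.
    Write x = 4 + 8·t and substitute into x ≡ 6 (mod 9): 8·t ≡ 6 − 4 = 2 (mod 9).
    The inverse of 8 mod 9 is 8 (since 8·8 = 64 = 7·9 + 1), so t ≡ 8·2 = 16 ≡ 7 (mod 9).
    Then x = 4 + 8·7 = 60, valid modulo lcm(8, 9) = 72: x ≡ 60 (mod 72).
  Combine with x ≡ 2 (mod 10): gcd(72, 10) = 2; 2 - 60 = -58, which IS divisible by 2, so compatible.
    Write x = 60 + 72·t and substitute into x ≡ 2 (mod 10): 72·t ≡ 2 − 60 = -58 (mod 10).
    Divide the congruence (and modulus) by g = 2: 36·t ≡ -29 (mod 5).
    Reduce coefficients mod 5: 1·t ≡ 1 (mod 5).
    So t ≡ 1 (mod 5).
    Then x = 60 + 72·1 = 132, valid modulo lcm(72, 10) = 360: x ≡ 132 (mod 360).
Verify: 132 mod 8 = 4, 132 mod 9 = 6, 132 mod 10 = 2.

x ≡ 132 (mod 360).


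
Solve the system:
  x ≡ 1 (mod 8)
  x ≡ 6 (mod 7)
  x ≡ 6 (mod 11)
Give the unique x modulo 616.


Moduli 8, 7, 11 are pairwise coprime; by CRT there is a unique solution modulo M = 8 · 7 · 11 = 616.
Solve pairwise, accumulating the modulus:
  Start with x ≡ 1 (mod 8).
  Combine with x ≡ 6 (mod 7): since gcd(8, 7) = 1, we get a unique residue mod 56.
    Write x = 1 + 8·t and substitute into x ≡ 6 (mod 7): 8·t ≡ 6 − 1 = 5 (mod 7).
    Reduce coefficients mod 7: 1·t ≡ 5 (mod 7).
    So t ≡ 5 (mod 7).
    Then x = 1 + 8·5 = 41, valid modulo lcm(8, 7) = 56: x ≡ 41 (mod 56).
  Combine with x ≡ 6 (mod 11): since gcd(56, 11) = 1, we get a unique residue mod 616.
    Write x = 41 + 56·t and substitute into x ≡ 6 (mod 11): 56·t ≡ 6 − 41 = -35 (mod 11).
    Reduce coefficients mod 11: 1·t ≡ 9 (mod 11).
    So t ≡ 9 (mod 11).
    Then x = 41 + 56·9 = 545, valid modulo lcm(56, 11) = 616: x ≡ 545 (mod 616).
Verify: 545 mod 8 = 1 ✓, 545 mod 7 = 6 ✓, 545 mod 11 = 6 ✓.

x ≡ 545 (mod 616).


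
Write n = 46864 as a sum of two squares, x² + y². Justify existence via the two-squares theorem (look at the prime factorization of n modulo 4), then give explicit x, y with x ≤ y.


Step 1: Factor n = 46864 = 2^4 · 29 · 101.
Step 2: Check the mod-4 condition on each prime factor: 2 = 2 (special); 29 ≡ 1 (mod 4), exponent 1; 101 ≡ 1 (mod 4), exponent 1.
All primes ≡ 3 (mod 4) appear to even exponent (or don't appear), so by the two-squares theorem n IS expressible as a sum of two squares.
Step 3: Build a representation. Group n = k² · m with k = 4 and m = 29 · 101 = 2929 (a product of primes ≡ 1 (mod 4)); a representation of m scales to one of n via (k·x)² + (k·y)² = k²(x² + y²). Each prime p ≡ 1 (mod 4) is itself a sum of two squares; find a² by testing p − a² for a perfect square:
  29: 29 − 1² = 28, 29 − 2² = 25 = 5² ⇒ 29 = 2² + 5².
  101: 101 − 1² = 100 = 10² ⇒ 101 = 1² + 10².
  Combine using the Brahmagupta–Fibonacci identity (a² + b²)(c² + d²) = (ac − bd)² + (ad + bc)² = (ac + bd)² + (ad − bc)²:
  29 · 101 = 2929: from (2² + 5²)(1² + 10²), take (2·1 − 5·10, 2·10 + 5·1) = (2 − 50, 20 + 5) = (-48, 25); dropping signs (only squares matter) gives (48, 25); check 48² + 25² = 2304 + 625 = 2929 ✓.
  Scale by k = 4: (4·48, 4·25) = (192, 100).
Step 4: Order so x ≤ y and verify: 100² + 192² = 10000 + 36864 = 46864 = n. ✓

n = 46864 = 100² + 192² (one valid representation with x ≤ y).


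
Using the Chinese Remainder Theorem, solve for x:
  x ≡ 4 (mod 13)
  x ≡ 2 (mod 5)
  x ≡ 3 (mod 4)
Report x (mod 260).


Moduli 13, 5, 4 are pairwise coprime; by CRT there is a unique solution modulo M = 13 · 5 · 4 = 260.
Solve pairwise, accumulating the modulus:
  Start with x ≡ 4 (mod 13).
  Combine with x ≡ 2 (mod 5): since gcd(13, 5) = 1, we get a unique residue mod 65.
    Write x = 4 + 13·t and substitute into x ≡ 2 (mod 5): 13·t ≡ 2 − 4 = -2 (mod 5).
    Reduce coefficients mod 5: 3·t ≡ 3 (mod 5).
    The inverse of 3 mod 5 is 2 (since 3·2 = 6 = 1·5 + 1), so t ≡ 2·3 = 6 ≡ 1 (mod 5).
    Then x = 4 + 13·1 = 17, valid modulo lcm(13, 5) = 65: x ≡ 17 (mod 65).
  Combine with x ≡ 3 (mod 4): since gcd(65, 4) = 1, we get a unique residue mod 260.
    Write x = 17 + 65·t and substitute into x ≡ 3 (mod 4): 65·t ≡ 3 − 17 = -14 (mod 4).
    Reduce coefficients mod 4: 1·t ≡ 2 (mod 4).
    So t ≡ 2 (mod 4).
    Then x = 17 + 65·2 = 147, valid modulo lcm(65, 4) = 260: x ≡ 147 (mod 260).
Verify: 147 mod 13 = 4 ✓, 147 mod 5 = 2 ✓, 147 mod 4 = 3 ✓.

x ≡ 147 (mod 260).


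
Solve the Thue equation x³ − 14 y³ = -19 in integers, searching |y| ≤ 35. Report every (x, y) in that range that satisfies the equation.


The equation is x³ - 14y³ = -19. For fixed y, x³ = 14·y³ − 19, so a solution requires the RHS to be a perfect cube.
Strategy: iterate y from -35 to 35, compute RHS = 14·y³ − 19, and check whether it is a (positive or negative) perfect cube.
Check small values of y:
  y = 0: RHS = -19 is not a perfect cube.
  y = 1: RHS = -5 is not a perfect cube.
  y = -1: RHS = -33 is not a perfect cube.
  y = 2: RHS = 93 is not a perfect cube.
  y = -2: RHS = -131 is not a perfect cube.
  y = 3: RHS = 359 is not a perfect cube.
  y = -3: RHS = -397 is not a perfect cube.
Continuing the search up to |y| = 35 finds no solutions either.
No (x, y) in the scanned range satisfies the equation.

No integer solutions with |y| ≤ 35.


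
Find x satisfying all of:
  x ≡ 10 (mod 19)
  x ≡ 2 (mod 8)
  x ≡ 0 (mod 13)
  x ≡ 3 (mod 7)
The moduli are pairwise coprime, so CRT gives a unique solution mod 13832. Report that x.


Product of moduli M = 19 · 8 · 13 · 7 = 13832.
Merge one congruence at a time:
  Start: x ≡ 10 (mod 19).
  Combine with x ≡ 2 (mod 8); new modulus lcm = 152.
    Write x = 10 + 19·t and substitute into x ≡ 2 (mod 8): 19·t ≡ 2 − 10 = -8 (mod 8).
    Reduce coefficients mod 8: 3·t ≡ 0 (mod 8).
    The inverse of 3 mod 8 is 3 (since 3·3 = 9 = 1·8 + 1), so t ≡ 3·0 = 0 ≡ 0 (mod 8).
    Then x = 10 + 19·0 = 10, valid modulo lcm(19, 8) = 152: x ≡ 10 (mod 152).
  Combine with x ≡ 0 (mod 13); new modulus lcm = 1976.
    Write x = 10 + 152·t and substitute into x ≡ 0 (mod 13): 152·t ≡ 0 − 10 = -10 (mod 13).
    Reduce coefficients mod 13: 9·t ≡ 3 (mod 13).
    The inverse of 9 mod 13 is 3 (since 9·3 = 27 = 2·13 + 1), so t ≡ 3·3 = 9 ≡ 9 (mod 13).
    Then x = 10 + 152·9 = 1378, valid modulo lcm(152, 13) = 1976: x ≡ 1378 (mod 1976).
  Combine with x ≡ 3 (mod 7); new modulus lcm = 13832.
    Write x = 1378 + 1976·t and substitute into x ≡ 3 (mod 7): 1976·t ≡ 3 − 1378 = -1375 (mod 7).
    Reduce coefficients mod 7: 2·t ≡ 4 (mod 7).
    The inverse of 2 mod 7 is 4 (since 2·4 = 8 = 1·7 + 1), so t ≡ 4·4 = 16 ≡ 2 (mod 7).
    Then x = 1378 + 1976·2 = 5330, valid modulo lcm(1976, 7) = 13832: x ≡ 5330 (mod 13832).
Verify against each original: 5330 mod 19 = 10, 5330 mod 8 = 2, 5330 mod 13 = 0, 5330 mod 7 = 3.

x ≡ 5330 (mod 13832).


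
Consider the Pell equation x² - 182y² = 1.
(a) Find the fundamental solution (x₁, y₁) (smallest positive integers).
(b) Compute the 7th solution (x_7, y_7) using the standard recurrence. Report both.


Step 1: Find the fundamental solution (x₁, y₁) of x² - 182y² = 1.
  Expand √182 as a continued fraction. a₀ = ⌊√182⌋ = 13; iterate m_{k+1} = d_k·a_k − m_k, d_{k+1} = (182 − m_{k+1}²)/d_k, a_{k+1} = ⌊(a₀ + m_{k+1})/d_{k+1}⌋ (starting m₀ = 0, d₀ = 1), with convergents p_k = a_k·p_{k-1} + p_{k-2}, q_k = a_k·q_{k-1} + q_{k-2} (p₋₁ = 1, q₋₁ = 0):
  k = 0: a₀ = 13; p₀/q₀ = 13/1; p₀² − 182·q₀² = 169 − 182 = -13.
  k = 1: m = 13, d = 13, a = ⌊(13 + 13)/13⌋ = 2; p/q = (2·13 + 1)/(2·1 + 0) = 27/2; p² − 182·q² = 729 − 728 = 1.
  The first convergent with p² − 182·q² = 1 gives the fundamental solution (x₁, y₁) = (27, 2).
Step 2: Apply the recurrence (x_{n+1}, y_{n+1}) = (x₁x_n + 182y₁y_n, x₁y_n + y₁x_n) repeatedly.
  From (x_1, y_1) = (27, 2): x_2 = 27·27 + 182·2·2 = 1457; y_2 = 27·2 + 2·27 = 108.
  From (x_2, y_2) = (1457, 108): x_3 = 27·1457 + 182·2·108 = 78651; y_3 = 27·108 + 2·1457 = 5830.
  From (x_3, y_3) = (78651, 5830): x_4 = 27·78651 + 182·2·5830 = 4245697; y_4 = 27·5830 + 2·78651 = 314712.
  From (x_4, y_4) = (4245697, 314712): x_5 = 27·4245697 + 182·2·314712 = 229188987; y_5 = 27·314712 + 2·4245697 = 16988618.
  From (x_5, y_5) = (229188987, 16988618): x_6 = 27·229188987 + 182·2·16988618 = 12371959601; y_6 = 27·16988618 + 2·229188987 = 917070660.
  From (x_6, y_6) = (12371959601, 917070660): x_7 = 27·12371959601 + 182·2·917070660 = 667856629467; y_7 = 27·917070660 + 2·12371959601 = 49504827022.
Step 3: Verify x_7² - 182·y_7² = 446032477523021732704089 - 446032477523021732704088 = 1 (should be 1). ✓

(x_1, y_1) = (27, 2); (x_7, y_7) = (667856629467, 49504827022).


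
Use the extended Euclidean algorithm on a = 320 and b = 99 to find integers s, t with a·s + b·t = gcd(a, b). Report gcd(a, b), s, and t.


Euclidean algorithm on (320, 99) — divide until remainder is 0:
  320 = 3 · 99 + 23
  99 = 4 · 23 + 7
  23 = 3 · 7 + 2
  7 = 3 · 2 + 1
  2 = 2 · 1 + 0
gcd(320, 99) = 1.
Track Bezout coefficients alongside the remainders: start with r₀ = 320 = a·1 + b·0 (s = 1, t = 0) and r₁ = 99 = a·0 + b·1 (s = 0, t = 1); each new remainder r_{k+1} = r_{k-1} − q_k·r_k inherits s_{k+1} = s_{k-1} − q_k·s_k, t_{k+1} = t_{k-1} − q_k·t_k, so r_k = a·s_k + b·t_k at every step:
  q = 3: r = 23, s = 1 − 3·0 = 1, t = 0 − 3·1 = -3  (check: 320·1 + 99·(-3) = 23)
  q = 4: r = 7, s = 0 − 4·1 = -4, t = 1 − 4·(-3) = 13  (check: 320·(-4) + 99·13 = 7)
  q = 3: r = 2, s = 1 − 3·(-4) = 13, t = -3 − 3·13 = -42  (check: 320·13 + 99·(-42) = 2)
  q = 3: r = 1, s = -4 − 3·13 = -43, t = 13 − 3·(-42) = 139  (check: 320·(-43) + 99·139 = 1)
The row with r = 1 (the gcd) gives the Bezout coefficients s = -43, t = 139.
Result: 320 · (-43) + 99 · (139) = 1.

gcd(320, 99) = 1; s = -43, t = 139 (check: 320·(-43) + 99·139 = 1).


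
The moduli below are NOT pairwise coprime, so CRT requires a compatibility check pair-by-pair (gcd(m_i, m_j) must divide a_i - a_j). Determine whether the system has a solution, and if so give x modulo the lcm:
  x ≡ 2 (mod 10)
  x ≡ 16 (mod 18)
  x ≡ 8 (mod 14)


Moduli 10, 18, 14 are not pairwise coprime, so CRT works modulo lcm(m_i) when all pairwise compatibility conditions hold.
Pairwise compatibility: gcd(m_i, m_j) must divide a_i - a_j for every pair.
Merge one congruence at a time:
  Start: x ≡ 2 (mod 10).
  Combine with x ≡ 16 (mod 18): gcd(10, 18) = 2; 16 - 2 = 14, which IS divisible by 2, so compatible.
    Write x = 2 + 10·t and substitute into x ≡ 16 (mod 18): 10·t ≡ 16 − 2 = 14 (mod 18).
    Divide the congruence (and modulus) by g = 2: 5·t ≡ 7 (mod 9).
    The inverse of 5 mod 9 is 2 (since 5·2 = 10 = 1·9 + 1), so t ≡ 2·7 = 14 ≡ 5 (mod 9).
    Then x = 2 + 10·5 = 52, valid modulo lcm(10, 18) = 90: x ≡ 52 (mod 90).
  Combine with x ≡ 8 (mod 14): gcd(90, 14) = 2; 8 - 52 = -44, which IS divisible by 2, so compatible.
    Write x = 52 + 90·t and substitute into x ≡ 8 (mod 14): 90·t ≡ 8 − 52 = -44 (mod 14).
    Divide the congruence (and modulus) by g = 2: 45·t ≡ -22 (mod 7).
    Reduce coefficients mod 7: 3·t ≡ 6 (mod 7).
    The inverse of 3 mod 7 is 5 (since 3·5 = 15 = 2·7 + 1), so t ≡ 5·6 = 30 ≡ 2 (mod 7).
    Then x = 52 + 90·2 = 232, valid modulo lcm(90, 14) = 630: x ≡ 232 (mod 630).
Verify: 232 mod 10 = 2, 232 mod 18 = 16, 232 mod 14 = 8.

x ≡ 232 (mod 630).


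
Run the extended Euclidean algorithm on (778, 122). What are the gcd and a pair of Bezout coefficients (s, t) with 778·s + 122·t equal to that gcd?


Euclidean algorithm on (778, 122) — divide until remainder is 0:
  778 = 6 · 122 + 46
  122 = 2 · 46 + 30
  46 = 1 · 30 + 16
  30 = 1 · 16 + 14
  16 = 1 · 14 + 2
  14 = 7 · 2 + 0
gcd(778, 122) = 2.
Track Bezout coefficients alongside the remainders: start with r₀ = 778 = a·1 + b·0 (s = 1, t = 0) and r₁ = 122 = a·0 + b·1 (s = 0, t = 1); each new remainder r_{k+1} = r_{k-1} − q_k·r_k inherits s_{k+1} = s_{k-1} − q_k·s_k, t_{k+1} = t_{k-1} − q_k·t_k, so r_k = a·s_k + b·t_k at every step:
  q = 6: r = 46, s = 1 − 6·0 = 1, t = 0 − 6·1 = -6  (check: 778·1 + 122·(-6) = 46)
  q = 2: r = 30, s = 0 − 2·1 = -2, t = 1 − 2·(-6) = 13  (check: 778·(-2) + 122·13 = 30)
  q = 1: r = 16, s = 1 − 1·(-2) = 3, t = -6 − 1·13 = -19  (check: 778·3 + 122·(-19) = 16)
  q = 1: r = 14, s = -2 − 1·3 = -5, t = 13 − 1·(-19) = 32  (check: 778·(-5) + 122·32 = 14)
  q = 1: r = 2, s = 3 − 1·(-5) = 8, t = -19 − 1·32 = -51  (check: 778·8 + 122·(-51) = 2)
The row with r = 2 (the gcd) gives the Bezout coefficients s = 8, t = -51.
Result: 778 · (8) + 122 · (-51) = 2.

gcd(778, 122) = 2; s = 8, t = -51 (check: 778·8 + 122·(-51) = 2).


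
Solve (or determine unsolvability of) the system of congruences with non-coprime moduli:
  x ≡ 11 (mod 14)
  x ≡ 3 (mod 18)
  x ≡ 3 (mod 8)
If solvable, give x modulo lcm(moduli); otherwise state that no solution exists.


Moduli 14, 18, 8 are not pairwise coprime, so CRT works modulo lcm(m_i) when all pairwise compatibility conditions hold.
Pairwise compatibility: gcd(m_i, m_j) must divide a_i - a_j for every pair.
Merge one congruence at a time:
  Start: x ≡ 11 (mod 14).
  Combine with x ≡ 3 (mod 18): gcd(14, 18) = 2; 3 - 11 = -8, which IS divisible by 2, so compatible.
    Write x = 11 + 14·t and substitute into x ≡ 3 (mod 18): 14·t ≡ 3 − 11 = -8 (mod 18).
    Divide the congruence (and modulus) by g = 2: 7·t ≡ -4 (mod 9).
    Reduce coefficients mod 9: 7·t ≡ 5 (mod 9).
    The inverse of 7 mod 9 is 4 (since 7·4 = 28 = 3·9 + 1), so t ≡ 4·5 = 20 ≡ 2 (mod 9).
    Then x = 11 + 14·2 = 39, valid modulo lcm(14, 18) = 126: x ≡ 39 (mod 126).
  Combine with x ≡ 3 (mod 8): gcd(126, 8) = 2; 3 - 39 = -36, which IS divisible by 2, so compatible.
    Write x = 39 + 126·t and substitute into x ≡ 3 (mod 8): 126·t ≡ 3 − 39 = -36 (mod 8).
    Divide the congruence (and modulus) by g = 2: 63·t ≡ -18 (mod 4).
    Reduce coefficients mod 4: 3·t ≡ 2 (mod 4).
    The inverse of 3 mod 4 is 3 (since 3·3 = 9 = 2·4 + 1), so t ≡ 3·2 = 6 ≡ 2 (mod 4).
    Then x = 39 + 126·2 = 291, valid modulo lcm(126, 8) = 504: x ≡ 291 (mod 504).
Verify: 291 mod 14 = 11, 291 mod 18 = 3, 291 mod 8 = 3.

x ≡ 291 (mod 504).


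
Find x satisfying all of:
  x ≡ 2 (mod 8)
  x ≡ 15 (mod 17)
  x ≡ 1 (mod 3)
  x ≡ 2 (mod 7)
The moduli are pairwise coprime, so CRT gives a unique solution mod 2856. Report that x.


Product of moduli M = 8 · 17 · 3 · 7 = 2856.
Merge one congruence at a time:
  Start: x ≡ 2 (mod 8).
  Combine with x ≡ 15 (mod 17); new modulus lcm = 136.
    Write x = 2 + 8·t and substitute into x ≡ 15 (mod 17): 8·t ≡ 15 − 2 = 13 (mod 17).
    The inverse of 8 mod 17 is 15 (since 8·15 = 120 = 7·17 + 1), so t ≡ 15·13 = 195 ≡ 8 (mod 17).
    Then x = 2 + 8·8 = 66, valid modulo lcm(8, 17) = 136: x ≡ 66 (mod 136).
  Combine with x ≡ 1 (mod 3); new modulus lcm = 408.
    Write x = 66 + 136·t and substitute into x ≡ 1 (mod 3): 136·t ≡ 1 − 66 = -65 (mod 3).
    Reduce coefficients mod 3: 1·t ≡ 1 (mod 3).
    So t ≡ 1 (mod 3).
    Then x = 66 + 136·1 = 202, valid modulo lcm(136, 3) = 408: x ≡ 202 (mod 408).
  Combine with x ≡ 2 (mod 7); new modulus lcm = 2856.
    Write x = 202 + 408·t and substitute into x ≡ 2 (mod 7): 408·t ≡ 2 − 202 = -200 (mod 7).
    Reduce coefficients mod 7: 2·t ≡ 3 (mod 7).
    The inverse of 2 mod 7 is 4 (since 2·4 = 8 = 1·7 + 1), so t ≡ 4·3 = 12 ≡ 5 (mod 7).
    Then x = 202 + 408·5 = 2242, valid modulo lcm(408, 7) = 2856: x ≡ 2242 (mod 2856).
Verify against each original: 2242 mod 8 = 2, 2242 mod 17 = 15, 2242 mod 3 = 1, 2242 mod 7 = 2.

x ≡ 2242 (mod 2856).


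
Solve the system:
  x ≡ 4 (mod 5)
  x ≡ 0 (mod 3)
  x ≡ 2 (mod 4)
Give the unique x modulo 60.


Moduli 5, 3, 4 are pairwise coprime; by CRT there is a unique solution modulo M = 5 · 3 · 4 = 60.
Solve pairwise, accumulating the modulus:
  Start with x ≡ 4 (mod 5).
  Combine with x ≡ 0 (mod 3): since gcd(5, 3) = 1, we get a unique residue mod 15.
    Write x = 4 + 5·t and substitute into x ≡ 0 (mod 3): 5·t ≡ 0 − 4 = -4 (mod 3).
    Reduce coefficients mod 3: 2·t ≡ 2 (mod 3).
    The inverse of 2 mod 3 is 2 (since 2·2 = 4 = 1·3 + 1), so t ≡ 2·2 = 4 ≡ 1 (mod 3).
    Then x = 4 + 5·1 = 9, valid modulo lcm(5, 3) = 15: x ≡ 9 (mod 15).
  Combine with x ≡ 2 (mod 4): since gcd(15, 4) = 1, we get a unique residue mod 60.
    Write x = 9 + 15·t and substitute into x ≡ 2 (mod 4): 15·t ≡ 2 − 9 = -7 (mod 4).
    Reduce coefficients mod 4: 3·t ≡ 1 (mod 4).
    The inverse of 3 mod 4 is 3 (since 3·3 = 9 = 2·4 + 1), so t ≡ 3·1 = 3 ≡ 3 (mod 4).
    Then x = 9 + 15·3 = 54, valid modulo lcm(15, 4) = 60: x ≡ 54 (mod 60).
Verify: 54 mod 5 = 4 ✓, 54 mod 3 = 0 ✓, 54 mod 4 = 2 ✓.

x ≡ 54 (mod 60).


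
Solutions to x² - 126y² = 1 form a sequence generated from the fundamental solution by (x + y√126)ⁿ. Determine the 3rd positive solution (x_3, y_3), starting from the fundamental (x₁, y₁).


Step 1: Find the fundamental solution (x₁, y₁) of x² - 126y² = 1.
  Expand √126 as a continued fraction. a₀ = ⌊√126⌋ = 11; iterate m_{k+1} = d_k·a_k − m_k, d_{k+1} = (126 − m_{k+1}²)/d_k, a_{k+1} = ⌊(a₀ + m_{k+1})/d_{k+1}⌋ (starting m₀ = 0, d₀ = 1), with convergents p_k = a_k·p_{k-1} + p_{k-2}, q_k = a_k·q_{k-1} + q_{k-2} (p₋₁ = 1, q₋₁ = 0):
  k = 0: a₀ = 11; p₀/q₀ = 11/1; p₀² − 126·q₀² = 121 − 126 = -5.
  k = 1: m = 11, d = 5, a = ⌊(11 + 11)/5⌋ = 4; p/q = (4·11 + 1)/(4·1 + 0) = 45/4; p² − 126·q² = 2025 − 2016 = 9.
  k = 2: m = 9, d = 9, a = ⌊(11 + 9)/9⌋ = 2; p/q = (2·45 + 11)/(2·4 + 1) = 101/9; p² − 126·q² = 10201 − 10206 = -5.
  k = 3: m = 9, d = 5, a = ⌊(11 + 9)/5⌋ = 4; p/q = (4·101 + 45)/(4·9 + 4) = 449/40; p² − 126·q² = 201601 − 201600 = 1.
  The first convergent with p² − 126·q² = 1 gives the fundamental solution (x₁, y₁) = (449, 40).
Step 2: Apply the recurrence (x_{n+1}, y_{n+1}) = (x₁x_n + 126y₁y_n, x₁y_n + y₁x_n) repeatedly.
  From (x_1, y_1) = (449, 40): x_2 = 449·449 + 126·40·40 = 403201; y_2 = 449·40 + 40·449 = 35920.
  From (x_2, y_2) = (403201, 35920): x_3 = 449·403201 + 126·40·35920 = 362074049; y_3 = 449·35920 + 40·403201 = 32256120.
Step 3: Verify x_3² - 126·y_3² = 131097616959254401 - 131097616959254400 = 1 (should be 1). ✓

(x_1, y_1) = (449, 40); (x_3, y_3) = (362074049, 32256120).


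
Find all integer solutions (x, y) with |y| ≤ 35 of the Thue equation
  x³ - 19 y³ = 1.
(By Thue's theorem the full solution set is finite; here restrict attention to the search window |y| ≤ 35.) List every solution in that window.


The equation is x³ - 19y³ = 1. For fixed y, x³ = 19·y³ + 1, so a solution requires the RHS to be a perfect cube.
Strategy: iterate y from -35 to 35, compute RHS = 19·y³ + 1, and check whether it is a (positive or negative) perfect cube.
Check small values of y:
  y = 0: RHS = 1 = (1)³ ⇒ x = 1 works.
  y = 1: RHS = 20 is not a perfect cube.
  y = -1: RHS = -18 is not a perfect cube.
  y = 2: RHS = 153 is not a perfect cube.
  y = -2: RHS = -151 is not a perfect cube.
  y = 3: RHS = 514 is not a perfect cube.
  y = -3: RHS = -512 = (-8)³ ⇒ x = -8 works.
Continuing the search up to |y| = 35 finds no further solutions beyond those listed.
Collected solutions: (1, 0), (-8, -3).

Solutions (with |y| ≤ 35): (1, 0), (-8, -3).


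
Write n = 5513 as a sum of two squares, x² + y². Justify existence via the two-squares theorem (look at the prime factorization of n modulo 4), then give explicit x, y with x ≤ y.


Step 1: Factor n = 5513 = 37 · 149.
Step 2: Check the mod-4 condition on each prime factor: 37 ≡ 1 (mod 4), exponent 1; 149 ≡ 1 (mod 4), exponent 1.
All primes ≡ 3 (mod 4) appear to even exponent (or don't appear), so by the two-squares theorem n IS expressible as a sum of two squares.
Step 3: Build a representation. Here n = 37 · 149 is a product of primes ≡ 1 (mod 4). Each prime p ≡ 1 (mod 4) is itself a sum of two squares; find a² by testing p − a² for a perfect square:
  37: 37 − 1² = 36 = 6² ⇒ 37 = 1² + 6².
  149: 149 − 1² = 148, 149 − 2² = 145, 149 − 3² = 140, 149 − 4² = 133, 149 − 5² = 124, 149 − 6² = 113, 149 − 7² = 100 = 10² ⇒ 149 = 7² + 10².
  Combine using the Brahmagupta–Fibonacci identity (a² + b²)(c² + d²) = (ac − bd)² + (ad + bc)² = (ac + bd)² + (ad − bc)²:
  37 · 149 = 5513: from (1² + 6²)(7² + 10²), take (1·7 − 6·10, 1·10 + 6·7) = (7 − 60, 10 + 42) = (-53, 52); dropping signs (only squares matter) gives (53, 52); check 53² + 52² = 2809 + 2704 = 5513 ✓.
Step 4: Order so x ≤ y and verify: 52² + 53² = 2704 + 2809 = 5513 = n. ✓

n = 5513 = 52² + 53² (one valid representation with x ≤ y).


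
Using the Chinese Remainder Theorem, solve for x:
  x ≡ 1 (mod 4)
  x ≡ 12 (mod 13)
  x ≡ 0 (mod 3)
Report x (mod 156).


Moduli 4, 13, 3 are pairwise coprime; by CRT there is a unique solution modulo M = 4 · 13 · 3 = 156.
Solve pairwise, accumulating the modulus:
  Start with x ≡ 1 (mod 4).
  Combine with x ≡ 12 (mod 13): since gcd(4, 13) = 1, we get a unique residue mod 52.
    Write x = 1 + 4·t and substitute into x ≡ 12 (mod 13): 4·t ≡ 12 − 1 = 11 (mod 13).
    The inverse of 4 mod 13 is 10 (since 4·10 = 40 = 3·13 + 1), so t ≡ 10·11 = 110 ≡ 6 (mod 13).
    Then x = 1 + 4·6 = 25, valid modulo lcm(4, 13) = 52: x ≡ 25 (mod 52).
  Combine with x ≡ 0 (mod 3): since gcd(52, 3) = 1, we get a unique residue mod 156.
    Write x = 25 + 52·t and substitute into x ≡ 0 (mod 3): 52·t ≡ 0 − 25 = -25 (mod 3).
    Reduce coefficients mod 3: 1·t ≡ 2 (mod 3).
    So t ≡ 2 (mod 3).
    Then x = 25 + 52·2 = 129, valid modulo lcm(52, 3) = 156: x ≡ 129 (mod 156).
Verify: 129 mod 4 = 1 ✓, 129 mod 13 = 12 ✓, 129 mod 3 = 0 ✓.

x ≡ 129 (mod 156).


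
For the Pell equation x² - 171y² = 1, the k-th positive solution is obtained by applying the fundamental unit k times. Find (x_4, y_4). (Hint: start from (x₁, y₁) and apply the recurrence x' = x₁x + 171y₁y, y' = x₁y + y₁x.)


Step 1: Find the fundamental solution (x₁, y₁) of x² - 171y² = 1.
  Expand √171 as a continued fraction. a₀ = ⌊√171⌋ = 13; iterate m_{k+1} = d_k·a_k − m_k, d_{k+1} = (171 − m_{k+1}²)/d_k, a_{k+1} = ⌊(a₀ + m_{k+1})/d_{k+1}⌋ (starting m₀ = 0, d₀ = 1), with convergents p_k = a_k·p_{k-1} + p_{k-2}, q_k = a_k·q_{k-1} + q_{k-2} (p₋₁ = 1, q₋₁ = 0):
  k = 0: a₀ = 13; p₀/q₀ = 13/1; p₀² − 171·q₀² = 169 − 171 = -2.
  k = 1: m = 13, d = 2, a = ⌊(13 + 13)/2⌋ = 13; p/q = (13·13 + 1)/(13·1 + 0) = 170/13; p² − 171·q² = 28900 − 28899 = 1.
  The first convergent with p² − 171·q² = 1 gives the fundamental solution (x₁, y₁) = (170, 13).
Step 2: Apply the recurrence (x_{n+1}, y_{n+1}) = (x₁x_n + 171y₁y_n, x₁y_n + y₁x_n) repeatedly.
  From (x_1, y_1) = (170, 13): x_2 = 170·170 + 171·13·13 = 57799; y_2 = 170·13 + 13·170 = 4420.
  From (x_2, y_2) = (57799, 4420): x_3 = 170·57799 + 171·13·4420 = 19651490; y_3 = 170·4420 + 13·57799 = 1502787.
  From (x_3, y_3) = (19651490, 1502787): x_4 = 170·19651490 + 171·13·1502787 = 6681448801; y_4 = 170·1502787 + 13·19651490 = 510943160.
Step 3: Verify x_4² - 171·y_4² = 44641758080384337601 - 44641758080384337600 = 1 (should be 1). ✓

(x_1, y_1) = (170, 13); (x_4, y_4) = (6681448801, 510943160).


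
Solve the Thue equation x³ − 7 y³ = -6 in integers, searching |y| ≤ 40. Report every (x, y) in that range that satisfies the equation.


The equation is x³ - 7y³ = -6. For fixed y, x³ = 7·y³ − 6, so a solution requires the RHS to be a perfect cube.
Strategy: iterate y from -40 to 40, compute RHS = 7·y³ − 6, and check whether it is a (positive or negative) perfect cube.
Check small values of y:
  y = 0: RHS = -6 is not a perfect cube.
  y = 1: RHS = 1 = (1)³ ⇒ x = 1 works.
  y = -1: RHS = -13 is not a perfect cube.
  y = 2: RHS = 50 is not a perfect cube.
  y = -2: RHS = -62 is not a perfect cube.
  y = 3: RHS = 183 is not a perfect cube.
  y = -3: RHS = -195 is not a perfect cube.
Continuing the search up to |y| = 40 finds no further solutions beyond those listed.
Collected solutions: (1, 1).

Solutions (with |y| ≤ 40): (1, 1).


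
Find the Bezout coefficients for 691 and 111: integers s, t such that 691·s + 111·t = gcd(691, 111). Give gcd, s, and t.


Euclidean algorithm on (691, 111) — divide until remainder is 0:
  691 = 6 · 111 + 25
  111 = 4 · 25 + 11
  25 = 2 · 11 + 3
  11 = 3 · 3 + 2
  3 = 1 · 2 + 1
  2 = 2 · 1 + 0
gcd(691, 111) = 1.
Track Bezout coefficients alongside the remainders: start with r₀ = 691 = a·1 + b·0 (s = 1, t = 0) and r₁ = 111 = a·0 + b·1 (s = 0, t = 1); each new remainder r_{k+1} = r_{k-1} − q_k·r_k inherits s_{k+1} = s_{k-1} − q_k·s_k, t_{k+1} = t_{k-1} − q_k·t_k, so r_k = a·s_k + b·t_k at every step:
  q = 6: r = 25, s = 1 − 6·0 = 1, t = 0 − 6·1 = -6  (check: 691·1 + 111·(-6) = 25)
  q = 4: r = 11, s = 0 − 4·1 = -4, t = 1 − 4·(-6) = 25  (check: 691·(-4) + 111·25 = 11)
  q = 2: r = 3, s = 1 − 2·(-4) = 9, t = -6 − 2·25 = -56  (check: 691·9 + 111·(-56) = 3)
  q = 3: r = 2, s = -4 − 3·9 = -31, t = 25 − 3·(-56) = 193  (check: 691·(-31) + 111·193 = 2)
  q = 1: r = 1, s = 9 − 1·(-31) = 40, t = -56 − 1·193 = -249  (check: 691·40 + 111·(-249) = 1)
The row with r = 1 (the gcd) gives the Bezout coefficients s = 40, t = -249.
Result: 691 · (40) + 111 · (-249) = 1.

gcd(691, 111) = 1; s = 40, t = -249 (check: 691·40 + 111·(-249) = 1).


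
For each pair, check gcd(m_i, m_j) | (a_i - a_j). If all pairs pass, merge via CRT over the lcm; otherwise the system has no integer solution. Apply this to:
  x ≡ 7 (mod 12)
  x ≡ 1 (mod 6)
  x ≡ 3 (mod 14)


Moduli 12, 6, 14 are not pairwise coprime, so CRT works modulo lcm(m_i) when all pairwise compatibility conditions hold.
Pairwise compatibility: gcd(m_i, m_j) must divide a_i - a_j for every pair.
Merge one congruence at a time:
  Start: x ≡ 7 (mod 12).
  Combine with x ≡ 1 (mod 6): gcd(12, 6) = 6; 1 - 7 = -6, which IS divisible by 6, so compatible.
    Write x = 7 + 12·t and substitute into x ≡ 1 (mod 6): 12·t ≡ 1 − 7 = -6 (mod 6).
    Divide the congruence (and modulus) by g = 6: 2·t ≡ -1 (mod 1).
    Modulo 1 every t works; take t = 0.
    Then x = 7 + 12·0 = 7, valid modulo lcm(12, 6) = 12: x ≡ 7 (mod 12).
  Combine with x ≡ 3 (mod 14): gcd(12, 14) = 2; 3 - 7 = -4, which IS divisible by 2, so compatible.
    Write x = 7 + 12·t and substitute into x ≡ 3 (mod 14): 12·t ≡ 3 − 7 = -4 (mod 14).
    Divide the congruence (and modulus) by g = 2: 6·t ≡ -2 (mod 7).
    Reduce coefficients mod 7: 6·t ≡ 5 (mod 7).
    The inverse of 6 mod 7 is 6 (since 6·6 = 36 = 5·7 + 1), so t ≡ 6·5 = 30 ≡ 2 (mod 7).
    Then x = 7 + 12·2 = 31, valid modulo lcm(12, 14) = 84: x ≡ 31 (mod 84).
Verify: 31 mod 12 = 7, 31 mod 6 = 1, 31 mod 14 = 3.

x ≡ 31 (mod 84).


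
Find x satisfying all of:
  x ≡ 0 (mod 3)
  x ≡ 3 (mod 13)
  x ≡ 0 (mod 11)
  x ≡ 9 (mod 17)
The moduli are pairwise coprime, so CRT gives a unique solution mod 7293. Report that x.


Product of moduli M = 3 · 13 · 11 · 17 = 7293.
Merge one congruence at a time:
  Start: x ≡ 0 (mod 3).
  Combine with x ≡ 3 (mod 13); new modulus lcm = 39.
    Write x = 0 + 3·t and substitute into x ≡ 3 (mod 13): 3·t ≡ 3 − 0 = 3 (mod 13).
    The inverse of 3 mod 13 is 9 (since 3·9 = 27 = 2·13 + 1), so t ≡ 9·3 = 27 ≡ 1 (mod 13).
    Then x = 0 + 3·1 = 3, valid modulo lcm(3, 13) = 39: x ≡ 3 (mod 39).
  Combine with x ≡ 0 (mod 11); new modulus lcm = 429.
    Write x = 3 + 39·t and substitute into x ≡ 0 (mod 11): 39·t ≡ 0 − 3 = -3 (mod 11).
    Reduce coefficients mod 11: 6·t ≡ 8 (mod 11).
    The inverse of 6 mod 11 is 2 (since 6·2 = 12 = 1·11 + 1), so t ≡ 2·8 = 16 ≡ 5 (mod 11).
    Then x = 3 + 39·5 = 198, valid modulo lcm(39, 11) = 429: x ≡ 198 (mod 429).
  Combine with x ≡ 9 (mod 17); new modulus lcm = 7293.
    Write x = 198 + 429·t and substitute into x ≡ 9 (mod 17): 429·t ≡ 9 − 198 = -189 (mod 17).
    Reduce coefficients mod 17: 4·t ≡ 15 (mod 17).
    The inverse of 4 mod 17 is 13 (since 4·13 = 52 = 3·17 + 1), so t ≡ 13·15 = 195 ≡ 8 (mod 17).
    Then x = 198 + 429·8 = 3630, valid modulo lcm(429, 17) = 7293: x ≡ 3630 (mod 7293).
Verify against each original: 3630 mod 3 = 0, 3630 mod 13 = 3, 3630 mod 11 = 0, 3630 mod 17 = 9.

x ≡ 3630 (mod 7293).


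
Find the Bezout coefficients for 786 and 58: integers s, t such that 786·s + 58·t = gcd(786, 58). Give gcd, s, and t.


Euclidean algorithm on (786, 58) — divide until remainder is 0:
  786 = 13 · 58 + 32
  58 = 1 · 32 + 26
  32 = 1 · 26 + 6
  26 = 4 · 6 + 2
  6 = 3 · 2 + 0
gcd(786, 58) = 2.
Track Bezout coefficients alongside the remainders: start with r₀ = 786 = a·1 + b·0 (s = 1, t = 0) and r₁ = 58 = a·0 + b·1 (s = 0, t = 1); each new remainder r_{k+1} = r_{k-1} − q_k·r_k inherits s_{k+1} = s_{k-1} − q_k·s_k, t_{k+1} = t_{k-1} − q_k·t_k, so r_k = a·s_k + b·t_k at every step:
  q = 13: r = 32, s = 1 − 13·0 = 1, t = 0 − 13·1 = -13  (check: 786·1 + 58·(-13) = 32)
  q = 1: r = 26, s = 0 − 1·1 = -1, t = 1 − 1·(-13) = 14  (check: 786·(-1) + 58·14 = 26)
  q = 1: r = 6, s = 1 − 1·(-1) = 2, t = -13 − 1·14 = -27  (check: 786·2 + 58·(-27) = 6)
  q = 4: r = 2, s = -1 − 4·2 = -9, t = 14 − 4·(-27) = 122  (check: 786·(-9) + 58·122 = 2)
The row with r = 2 (the gcd) gives the Bezout coefficients s = -9, t = 122.
Result: 786 · (-9) + 58 · (122) = 2.

gcd(786, 58) = 2; s = -9, t = 122 (check: 786·(-9) + 58·122 = 2).


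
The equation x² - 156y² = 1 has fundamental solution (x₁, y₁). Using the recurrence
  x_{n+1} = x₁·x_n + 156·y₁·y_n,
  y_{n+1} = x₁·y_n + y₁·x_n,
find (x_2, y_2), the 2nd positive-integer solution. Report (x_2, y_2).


Step 1: Find the fundamental solution (x₁, y₁) of x² - 156y² = 1.
  Expand √156 as a continued fraction. a₀ = ⌊√156⌋ = 12; iterate m_{k+1} = d_k·a_k − m_k, d_{k+1} = (156 − m_{k+1}²)/d_k, a_{k+1} = ⌊(a₀ + m_{k+1})/d_{k+1}⌋ (starting m₀ = 0, d₀ = 1), with convergents p_k = a_k·p_{k-1} + p_{k-2}, q_k = a_k·q_{k-1} + q_{k-2} (p₋₁ = 1, q₋₁ = 0):
  k = 0: a₀ = 12; p₀/q₀ = 12/1; p₀² − 156·q₀² = 144 − 156 = -12.
  k = 1: m = 12, d = 12, a = ⌊(12 + 12)/12⌋ = 2; p/q = (2·12 + 1)/(2·1 + 0) = 25/2; p² − 156·q² = 625 − 624 = 1.
  The first convergent with p² − 156·q² = 1 gives the fundamental solution (x₁, y₁) = (25, 2).
Step 2: Apply the recurrence (x_{n+1}, y_{n+1}) = (x₁x_n + 156y₁y_n, x₁y_n + y₁x_n) repeatedly.
  From (x_1, y_1) = (25, 2): x_2 = 25·25 + 156·2·2 = 1249; y_2 = 25·2 + 2·25 = 100.
Step 3: Verify x_2² - 156·y_2² = 1560001 - 1560000 = 1 (should be 1). ✓

(x_1, y_1) = (25, 2); (x_2, y_2) = (1249, 100).


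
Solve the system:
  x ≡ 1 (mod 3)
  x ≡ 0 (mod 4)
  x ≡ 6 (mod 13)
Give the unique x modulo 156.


Moduli 3, 4, 13 are pairwise coprime; by CRT there is a unique solution modulo M = 3 · 4 · 13 = 156.
Solve pairwise, accumulating the modulus:
  Start with x ≡ 1 (mod 3).
  Combine with x ≡ 0 (mod 4): since gcd(3, 4) = 1, we get a unique residue mod 12.
    Write x = 1 + 3·t and substitute into x ≡ 0 (mod 4): 3·t ≡ 0 − 1 = -1 (mod 4).
    Reduce coefficients mod 4: 3·t ≡ 3 (mod 4).
    The inverse of 3 mod 4 is 3 (since 3·3 = 9 = 2·4 + 1), so t ≡ 3·3 = 9 ≡ 1 (mod 4).
    Then x = 1 + 3·1 = 4, valid modulo lcm(3, 4) = 12: x ≡ 4 (mod 12).
  Combine with x ≡ 6 (mod 13): since gcd(12, 13) = 1, we get a unique residue mod 156.
    Write x = 4 + 12·t and substitute into x ≡ 6 (mod 13): 12·t ≡ 6 − 4 = 2 (mod 13).
    The inverse of 12 mod 13 is 12 (since 12·12 = 144 = 11·13 + 1), so t ≡ 12·2 = 24 ≡ 11 (mod 13).
    Then x = 4 + 12·11 = 136, valid modulo lcm(12, 13) = 156: x ≡ 136 (mod 156).
Verify: 136 mod 3 = 1 ✓, 136 mod 4 = 0 ✓, 136 mod 13 = 6 ✓.

x ≡ 136 (mod 156).


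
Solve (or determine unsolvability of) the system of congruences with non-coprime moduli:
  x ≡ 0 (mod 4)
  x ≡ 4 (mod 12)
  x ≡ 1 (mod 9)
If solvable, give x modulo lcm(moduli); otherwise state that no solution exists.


Moduli 4, 12, 9 are not pairwise coprime, so CRT works modulo lcm(m_i) when all pairwise compatibility conditions hold.
Pairwise compatibility: gcd(m_i, m_j) must divide a_i - a_j for every pair.
Merge one congruence at a time:
  Start: x ≡ 0 (mod 4).
  Combine with x ≡ 4 (mod 12): gcd(4, 12) = 4; 4 - 0 = 4, which IS divisible by 4, so compatible.
    Write x = 0 + 4·t and substitute into x ≡ 4 (mod 12): 4·t ≡ 4 − 0 = 4 (mod 12).
    Divide the congruence (and modulus) by g = 4: 1·t ≡ 1 (mod 3).
    So t ≡ 1 (mod 3).
    Then x = 0 + 4·1 = 4, valid modulo lcm(4, 12) = 12: x ≡ 4 (mod 12).
  Combine with x ≡ 1 (mod 9): gcd(12, 9) = 3; 1 - 4 = -3, which IS divisible by 3, so compatible.
    Write x = 4 + 12·t and substitute into x ≡ 1 (mod 9): 12·t ≡ 1 − 4 = -3 (mod 9).
    Divide the congruence (and modulus) by g = 3: 4·t ≡ -1 (mod 3).
    Reduce coefficients mod 3: 1·t ≡ 2 (mod 3).
    So t ≡ 2 (mod 3).
    Then x = 4 + 12·2 = 28, valid modulo lcm(12, 9) = 36: x ≡ 28 (mod 36).
Verify: 28 mod 4 = 0, 28 mod 12 = 4, 28 mod 9 = 1.

x ≡ 28 (mod 36).


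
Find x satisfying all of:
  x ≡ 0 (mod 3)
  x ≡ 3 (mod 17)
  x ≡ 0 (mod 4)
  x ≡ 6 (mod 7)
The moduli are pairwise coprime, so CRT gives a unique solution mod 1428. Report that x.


Product of moduli M = 3 · 17 · 4 · 7 = 1428.
Merge one congruence at a time:
  Start: x ≡ 0 (mod 3).
  Combine with x ≡ 3 (mod 17); new modulus lcm = 51.
    Write x = 0 + 3·t and substitute into x ≡ 3 (mod 17): 3·t ≡ 3 − 0 = 3 (mod 17).
    The inverse of 3 mod 17 is 6 (since 3·6 = 18 = 1·17 + 1), so t ≡ 6·3 = 18 ≡ 1 (mod 17).
    Then x = 0 + 3·1 = 3, valid modulo lcm(3, 17) = 51: x ≡ 3 (mod 51).
  Combine with x ≡ 0 (mod 4); new modulus lcm = 204.
    Write x = 3 + 51·t and substitute into x ≡ 0 (mod 4): 51·t ≡ 0 − 3 = -3 (mod 4).
    Reduce coefficients mod 4: 3·t ≡ 1 (mod 4).
    The inverse of 3 mod 4 is 3 (since 3·3 = 9 = 2·4 + 1), so t ≡ 3·1 = 3 ≡ 3 (mod 4).
    Then x = 3 + 51·3 = 156, valid modulo lcm(51, 4) = 204: x ≡ 156 (mod 204).
  Combine with x ≡ 6 (mod 7); new modulus lcm = 1428.
    Write x = 156 + 204·t and substitute into x ≡ 6 (mod 7): 204·t ≡ 6 − 156 = -150 (mod 7).
    Reduce coefficients mod 7: 1·t ≡ 4 (mod 7).
    So t ≡ 4 (mod 7).
    Then x = 156 + 204·4 = 972, valid modulo lcm(204, 7) = 1428: x ≡ 972 (mod 1428).
Verify against each original: 972 mod 3 = 0, 972 mod 17 = 3, 972 mod 4 = 0, 972 mod 7 = 6.

x ≡ 972 (mod 1428).


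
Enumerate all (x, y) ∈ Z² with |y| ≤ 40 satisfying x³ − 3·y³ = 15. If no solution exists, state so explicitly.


The equation is x³ - 3y³ = 15. For fixed y, x³ = 3·y³ + 15, so a solution requires the RHS to be a perfect cube.
Strategy: iterate y from -40 to 40, compute RHS = 3·y³ + 15, and check whether it is a (positive or negative) perfect cube.
Check small values of y:
  y = 0: RHS = 15 is not a perfect cube.
  y = 1: RHS = 18 is not a perfect cube.
  y = -1: RHS = 12 is not a perfect cube.
  y = 2: RHS = 39 is not a perfect cube.
  y = -2: RHS = -9 is not a perfect cube.
  y = 3: RHS = 96 is not a perfect cube.
  y = -3: RHS = -66 is not a perfect cube.
Continuing the search up to |y| = 40 finds no solutions either.
No (x, y) in the scanned range satisfies the equation.

No integer solutions with |y| ≤ 40.


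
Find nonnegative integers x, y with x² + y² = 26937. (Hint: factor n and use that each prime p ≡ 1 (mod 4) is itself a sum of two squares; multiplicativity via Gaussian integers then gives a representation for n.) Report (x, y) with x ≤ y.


Step 1: Factor n = 26937 = 3^2 · 41 · 73.
Step 2: Check the mod-4 condition on each prime factor: 3 ≡ 3 (mod 4), exponent 2 (must be even); 41 ≡ 1 (mod 4), exponent 1; 73 ≡ 1 (mod 4), exponent 1.
All primes ≡ 3 (mod 4) appear to even exponent (or don't appear), so by the two-squares theorem n IS expressible as a sum of two squares.
Step 3: Build a representation. Group n = k² · m with k = 3 and m = 41 · 73 = 2993 (a product of primes ≡ 1 (mod 4)); a representation of m scales to one of n via (k·x)² + (k·y)² = k²(x² + y²). Each prime p ≡ 1 (mod 4) is itself a sum of two squares; find a² by testing p − a² for a perfect square:
  41: 41 − 1² = 40, 41 − 2² = 37, 41 − 3² = 32, 41 − 4² = 25 = 5² ⇒ 41 = 4² + 5².
  73: 73 − 1² = 72, 73 − 2² = 69, 73 − 3² = 64 = 8² ⇒ 73 = 3² + 8².
  Combine using the Brahmagupta–Fibonacci identity (a² + b²)(c² + d²) = (ac − bd)² + (ad + bc)² = (ac + bd)² + (ad − bc)²:
  41 · 73 = 2993: from (4² + 5²)(3² + 8²), take (4·3 − 5·8, 4·8 + 5·3) = (12 − 40, 32 + 15) = (-28, 47); dropping signs (only squares matter) gives (28, 47); check 28² + 47² = 784 + 2209 = 2993 ✓.
  Scale by k = 3: (3·28, 3·47) = (84, 141).
Step 4: Order so x ≤ y and verify: 84² + 141² = 7056 + 19881 = 26937 = n. ✓

n = 26937 = 84² + 141² (one valid representation with x ≤ y).


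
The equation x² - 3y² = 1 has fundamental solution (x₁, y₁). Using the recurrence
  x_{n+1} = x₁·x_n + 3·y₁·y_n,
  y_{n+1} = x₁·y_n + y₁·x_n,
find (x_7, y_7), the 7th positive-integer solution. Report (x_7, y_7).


Step 1: Find the fundamental solution (x₁, y₁) of x² - 3y² = 1.
  Expand √3 as a continued fraction. a₀ = ⌊√3⌋ = 1; iterate m_{k+1} = d_k·a_k − m_k, d_{k+1} = (3 − m_{k+1}²)/d_k, a_{k+1} = ⌊(a₀ + m_{k+1})/d_{k+1}⌋ (starting m₀ = 0, d₀ = 1), with convergents p_k = a_k·p_{k-1} + p_{k-2}, q_k = a_k·q_{k-1} + q_{k-2} (p₋₁ = 1, q₋₁ = 0):
  k = 0: a₀ = 1; p₀/q₀ = 1/1; p₀² − 3·q₀² = 1 − 3 = -2.
  k = 1: m = 1, d = 2, a = ⌊(1 + 1)/2⌋ = 1; p/q = (1·1 + 1)/(1·1 + 0) = 2/1; p² − 3·q² = 4 − 3 = 1.
  The first convergent with p² − 3·q² = 1 gives the fundamental solution (x₁, y₁) = (2, 1).
Step 2: Apply the recurrence (x_{n+1}, y_{n+1}) = (x₁x_n + 3y₁y_n, x₁y_n + y₁x_n) repeatedly.
  From (x_1, y_1) = (2, 1): x_2 = 2·2 + 3·1·1 = 7; y_2 = 2·1 + 1·2 = 4.
  From (x_2, y_2) = (7, 4): x_3 = 2·7 + 3·1·4 = 26; y_3 = 2·4 + 1·7 = 15.
  From (x_3, y_3) = (26, 15): x_4 = 2·26 + 3·1·15 = 97; y_4 = 2·15 + 1·26 = 56.
  From (x_4, y_4) = (97, 56): x_5 = 2·97 + 3·1·56 = 362; y_5 = 2·56 + 1·97 = 209.
  From (x_5, y_5) = (362, 209): x_6 = 2·362 + 3·1·209 = 1351; y_6 = 2·209 + 1·362 = 780.
  From (x_6, y_6) = (1351, 780): x_7 = 2·1351 + 3·1·780 = 5042; y_7 = 2·780 + 1·1351 = 2911.
Step 3: Verify x_7² - 3·y_7² = 25421764 - 25421763 = 1 (should be 1). ✓

(x_1, y_1) = (2, 1); (x_7, y_7) = (5042, 2911).
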